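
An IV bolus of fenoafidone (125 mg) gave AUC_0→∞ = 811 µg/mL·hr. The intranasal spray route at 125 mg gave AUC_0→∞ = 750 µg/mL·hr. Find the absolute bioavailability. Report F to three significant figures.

F = 0.925

F = (AUC_ev / D_ev) / (AUC_iv / D_iv)
  = (750/125) / (811/125)
  = 6 / 6.488 = 0.9248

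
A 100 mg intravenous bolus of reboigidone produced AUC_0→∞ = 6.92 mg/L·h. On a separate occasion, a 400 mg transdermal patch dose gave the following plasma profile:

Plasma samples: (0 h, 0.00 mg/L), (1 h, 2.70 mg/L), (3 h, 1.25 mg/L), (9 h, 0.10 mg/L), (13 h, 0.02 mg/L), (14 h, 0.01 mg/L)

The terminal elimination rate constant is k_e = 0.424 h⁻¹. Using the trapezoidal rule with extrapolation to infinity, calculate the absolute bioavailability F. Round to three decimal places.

Trapezoidal AUC_0→14 (transdermal patch):
  [0→1]: (0.00+2.70)/2 × 1 = 1.35
  [1→3]: (2.70+1.25)/2 × 2 = 3.95
  [3→9]: (1.25+0.10)/2 × 6 = 4.05
  [9→13]: (0.10+0.02)/2 × 4 = 0.24
  [13→14]: (0.02+0.01)/2 × 1 = 0.015
  Sum = 9.605 mg/L·h
Tail: C_last/k_e = 0.01/0.424 = 0.024
AUC_0→∞ (transdermal patch) = 9.605 + 0.024 = 9.629 mg/L·h
F = (AUC_ev/D_ev)/(AUC_iv/D_iv) = (9.629/400)/(6.92/100) = 0.0240725/0.0692 = 0.3479

F = 0.348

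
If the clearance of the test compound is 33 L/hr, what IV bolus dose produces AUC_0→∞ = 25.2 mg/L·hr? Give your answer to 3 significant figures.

Dose_iv = CL × AUC_0→∞
     = 33 × 25.2 = 831.6 mg

Dose = 832 mg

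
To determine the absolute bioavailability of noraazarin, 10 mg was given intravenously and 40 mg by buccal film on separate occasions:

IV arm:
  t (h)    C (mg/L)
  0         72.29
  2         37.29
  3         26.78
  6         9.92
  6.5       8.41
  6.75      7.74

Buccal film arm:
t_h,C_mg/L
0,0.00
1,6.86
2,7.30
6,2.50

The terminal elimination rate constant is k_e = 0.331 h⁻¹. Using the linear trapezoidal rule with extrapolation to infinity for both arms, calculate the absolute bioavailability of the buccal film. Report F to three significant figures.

F = 0.0415

Trapezoidal AUC_0→6.75 (IV):
  [0→2]: (72.29+37.29)/2 × 2 = 109.58
  [2→3]: (37.29+26.78)/2 × 1 = 32.035
  [3→6]: (26.78+9.92)/2 × 3 = 55.05
  [6→6.5]: (9.92+8.41)/2 × 0.5 = 4.5825
  [6.5→6.75]: (8.41+7.74)/2 × 0.25 = 2.01875
  Sum = 203.26625 mg/L·h
IV tail: 7.74/0.331 = 23.384; AUC_iv,0→∞ = 203.26625 + 23.384 = 226.65025 mg/L·h
Trapezoidal AUC_0→6 (buccal film):
  [0→1]: (0.00+6.86)/2 × 1 = 3.43
  [1→2]: (6.86+7.30)/2 × 1 = 7.08
  [2→6]: (7.30+2.50)/2 × 4 = 19.6
  Sum = 30.11 mg/L·h
buccal film tail: 2.50/0.331 = 7.553; AUC_ev,0→∞ = 30.11 + 7.553 = 37.663 mg/L·h
F = (AUC_ev/D_ev)/(AUC_iv/D_iv) = (37.663/40)/(226.65025/10) = 0.941575/22.665025 = 0.0415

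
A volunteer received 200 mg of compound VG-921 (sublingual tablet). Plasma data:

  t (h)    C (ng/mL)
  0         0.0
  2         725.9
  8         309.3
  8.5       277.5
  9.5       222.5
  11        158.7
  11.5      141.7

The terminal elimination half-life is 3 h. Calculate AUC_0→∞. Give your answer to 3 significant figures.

Trapezoidal AUC_0→11.5:
  [0→2]: (0.0+725.9)/2 × 2 = 725.9
  [2→8]: (725.9+309.3)/2 × 6 = 3105.6
  [8→8.5]: (309.3+277.5)/2 × 0.5 = 146.7
  [8.5→9.5]: (277.5+222.5)/2 × 1 = 250.0
  [9.5→11]: (222.5+158.7)/2 × 1.5 = 285.9
  [11→11.5]: (158.7+141.7)/2 × 0.5 = 75.1
  Sum = 4589.2 ng/mL·h
k_e = ln2 / t½ = 0.693147 / 3 = 0.2310 h^-1
Extrapolated tail: C_last / k_e = 141.7 / 0.231 = 613.420
AUC_0→∞ = 4589.2 + 613.420 = 5202.62 ng/mL·h

AUC = 5200 ng/mL·h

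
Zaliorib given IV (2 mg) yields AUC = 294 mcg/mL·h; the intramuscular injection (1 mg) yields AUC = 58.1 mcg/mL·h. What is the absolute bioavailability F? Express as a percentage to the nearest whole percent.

F = 40%

F = (AUC_ev / D_ev) / (AUC_iv / D_iv)
  = (58.1/1) / (294/2)
  = 58.1 / 147 = 0.3952
  = 39.52%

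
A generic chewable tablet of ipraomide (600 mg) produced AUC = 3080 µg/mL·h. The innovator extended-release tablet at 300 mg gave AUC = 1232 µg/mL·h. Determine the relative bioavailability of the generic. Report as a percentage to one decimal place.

F_rel = 125.0%

F_rel = (AUC_test/D_test) / (AUC_ref/D_ref)
      = (3080/600) / (1232/300)
      = 5.13333 / 4.10667 = 1.2500 = 125.00%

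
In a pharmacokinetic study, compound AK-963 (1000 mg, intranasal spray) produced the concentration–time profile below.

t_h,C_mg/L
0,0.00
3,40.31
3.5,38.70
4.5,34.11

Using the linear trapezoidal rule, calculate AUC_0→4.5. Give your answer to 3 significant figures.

AUC = 117 mg/L·h

Trapezoidal AUC_0→4.5:
  [0→3]: (0.00+40.31)/2 × 3 = 60.465
  [3→3.5]: (40.31+38.70)/2 × 0.5 = 19.7525
  [3.5→4.5]: (38.70+34.11)/2 × 1 = 36.405
  Sum = 116.6225 mg/L·h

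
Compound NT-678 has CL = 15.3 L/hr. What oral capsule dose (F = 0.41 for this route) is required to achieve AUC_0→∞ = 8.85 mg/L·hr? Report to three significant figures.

Dose = CL × AUC_0→∞ / F
     = 15.3 × 8.85 / 0.41 = 330.256 mg

Dose = 330 mg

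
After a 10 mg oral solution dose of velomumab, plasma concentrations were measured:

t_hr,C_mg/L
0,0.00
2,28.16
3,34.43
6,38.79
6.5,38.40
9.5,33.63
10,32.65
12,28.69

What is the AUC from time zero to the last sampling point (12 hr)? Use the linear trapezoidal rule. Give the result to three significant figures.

AUC = 375 mg/L·hr

Trapezoidal AUC_0→12:
  [0→2]: (0.00+28.16)/2 × 2 = 28.16
  [2→3]: (28.16+34.43)/2 × 1 = 31.295
  [3→6]: (34.43+38.79)/2 × 3 = 109.83
  [6→6.5]: (38.79+38.40)/2 × 0.5 = 19.2975
  [6.5→9.5]: (38.40+33.63)/2 × 3 = 108.045
  [9.5→10]: (33.63+32.65)/2 × 0.5 = 16.57
  [10→12]: (32.65+28.69)/2 × 2 = 61.34
  Sum = 374.5375 mg/L·hr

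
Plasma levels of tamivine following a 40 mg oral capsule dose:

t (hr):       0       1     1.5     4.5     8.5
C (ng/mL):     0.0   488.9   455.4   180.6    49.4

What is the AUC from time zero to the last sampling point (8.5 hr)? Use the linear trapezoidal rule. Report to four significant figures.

AUC = 1895 ng/mL·hr

Trapezoidal AUC_0→8.5:
  [0→1]: (0.0+488.9)/2 × 1 = 244.45
  [1→1.5]: (488.9+455.4)/2 × 0.5 = 236.075
  [1.5→4.5]: (455.4+180.6)/2 × 3 = 954.0
  [4.5→8.5]: (180.6+49.4)/2 × 4 = 460.0
  Sum = 1894.525 ng/mL·hr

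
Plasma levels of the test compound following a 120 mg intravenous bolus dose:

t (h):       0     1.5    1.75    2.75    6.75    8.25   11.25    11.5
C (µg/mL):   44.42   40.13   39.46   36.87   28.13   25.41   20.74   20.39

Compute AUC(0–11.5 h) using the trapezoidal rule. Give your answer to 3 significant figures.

Trapezoidal AUC_0→11.5:
  [0→1.5]: (44.42+40.13)/2 × 1.5 = 63.4125
  [1.5→1.75]: (40.13+39.46)/2 × 0.25 = 9.94875
  [1.75→2.75]: (39.46+36.87)/2 × 1 = 38.165
  [2.75→6.75]: (36.87+28.13)/2 × 4 = 130.0
  [6.75→8.25]: (28.13+25.41)/2 × 1.5 = 40.155
  [8.25→11.25]: (25.41+20.74)/2 × 3 = 69.225
  [11.25→11.5]: (20.74+20.39)/2 × 0.25 = 5.14125
  Sum = 356.0475 µg/mL·h

AUC = 356 µg/mL·h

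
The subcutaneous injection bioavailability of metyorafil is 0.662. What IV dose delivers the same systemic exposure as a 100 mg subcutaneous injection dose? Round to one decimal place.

D_iv = 66.2 mg

Systemic exposure from an extravascular dose = F × D_ev, so the equivalent IV dose is F × D_ev.
D_iv = F × D_ev = 0.662 × 100 = 66.2 mg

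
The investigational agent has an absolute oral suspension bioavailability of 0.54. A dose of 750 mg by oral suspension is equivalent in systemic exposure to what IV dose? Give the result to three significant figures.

Systemic exposure from an extravascular dose = F × D_ev, so the equivalent IV dose is F × D_ev.
D_iv = F × D_ev = 0.54 × 750 = 405 mg

D_iv = 405 mg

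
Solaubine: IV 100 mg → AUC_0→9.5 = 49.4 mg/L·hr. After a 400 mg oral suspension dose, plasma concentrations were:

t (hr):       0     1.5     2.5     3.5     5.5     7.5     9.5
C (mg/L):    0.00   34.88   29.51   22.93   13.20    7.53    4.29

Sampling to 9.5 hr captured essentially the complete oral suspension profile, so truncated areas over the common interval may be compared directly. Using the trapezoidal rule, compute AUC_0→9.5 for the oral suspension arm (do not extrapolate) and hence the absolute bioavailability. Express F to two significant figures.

F = 0.78

Trapezoidal AUC_0→9.5 (oral suspension):
  [0→1.5]: (0.00+34.88)/2 × 1.5 = 26.16
  [1.5→2.5]: (34.88+29.51)/2 × 1 = 32.195
  [2.5→3.5]: (29.51+22.93)/2 × 1 = 26.22
  [3.5→5.5]: (22.93+13.20)/2 × 2 = 36.13
  [5.5→7.5]: (13.20+7.53)/2 × 2 = 20.73
  [7.5→9.5]: (7.53+4.29)/2 × 2 = 11.82
  Sum = 153.255 mg/L·hr
F = (AUC_ev/D_ev)/(AUC_iv/D_iv) = (153.255/400)/(49.4/100) = 0.3831375/0.494 = 0.7756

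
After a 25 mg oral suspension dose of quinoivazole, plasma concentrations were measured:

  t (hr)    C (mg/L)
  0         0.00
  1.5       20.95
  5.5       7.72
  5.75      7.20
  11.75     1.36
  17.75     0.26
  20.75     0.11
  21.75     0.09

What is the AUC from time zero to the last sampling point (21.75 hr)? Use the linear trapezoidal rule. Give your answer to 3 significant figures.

Trapezoidal AUC_0→21.75:
  [0→1.5]: (0.00+20.95)/2 × 1.5 = 15.7125
  [1.5→5.5]: (20.95+7.72)/2 × 4 = 57.34
  [5.5→5.75]: (7.72+7.20)/2 × 0.25 = 1.865
  [5.75→11.75]: (7.20+1.36)/2 × 6 = 25.68
  [11.75→17.75]: (1.36+0.26)/2 × 6 = 4.86
  [17.75→20.75]: (0.26+0.11)/2 × 3 = 0.555
  [20.75→21.75]: (0.11+0.09)/2 × 1 = 0.1
  Sum = 106.1125 mg/L·hr

AUC = 106 mg/L·hr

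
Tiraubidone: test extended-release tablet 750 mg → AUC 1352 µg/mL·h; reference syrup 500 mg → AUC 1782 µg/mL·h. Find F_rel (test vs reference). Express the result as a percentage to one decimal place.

F_rel = (AUC_test/D_test) / (AUC_ref/D_ref)
      = (1352/750) / (1782/500)
      = 1.80267 / 3.564 = 0.5058 = 50.58%

F_rel = 50.6%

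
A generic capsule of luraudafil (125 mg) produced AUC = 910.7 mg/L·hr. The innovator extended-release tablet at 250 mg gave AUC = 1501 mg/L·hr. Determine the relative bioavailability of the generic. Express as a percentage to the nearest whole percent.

F_rel = (AUC_test/D_test) / (AUC_ref/D_ref)
      = (910.7/125) / (1501/250)
      = 7.2856 / 6.004 = 1.2135 = 121.35%

F_rel = 121%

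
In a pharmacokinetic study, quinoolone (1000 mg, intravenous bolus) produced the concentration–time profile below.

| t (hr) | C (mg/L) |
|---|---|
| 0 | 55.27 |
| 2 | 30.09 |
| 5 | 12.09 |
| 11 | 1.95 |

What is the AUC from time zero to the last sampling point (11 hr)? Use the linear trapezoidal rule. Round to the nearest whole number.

AUC = 191 mg/L·hr

Trapezoidal AUC_0→11:
  [0→2]: (55.27+30.09)/2 × 2 = 85.36
  [2→5]: (30.09+12.09)/2 × 3 = 63.27
  [5→11]: (12.09+1.95)/2 × 6 = 42.12
  Sum = 190.75 mg/L·hr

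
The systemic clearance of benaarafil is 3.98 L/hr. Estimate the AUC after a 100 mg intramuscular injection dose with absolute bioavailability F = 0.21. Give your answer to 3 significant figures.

AUC = 5.28 mg/L·hr

AUC_0→∞ = F × Dose / CL
        = 0.21 × 100 / 3.98 = 5.27638 mg/L·hr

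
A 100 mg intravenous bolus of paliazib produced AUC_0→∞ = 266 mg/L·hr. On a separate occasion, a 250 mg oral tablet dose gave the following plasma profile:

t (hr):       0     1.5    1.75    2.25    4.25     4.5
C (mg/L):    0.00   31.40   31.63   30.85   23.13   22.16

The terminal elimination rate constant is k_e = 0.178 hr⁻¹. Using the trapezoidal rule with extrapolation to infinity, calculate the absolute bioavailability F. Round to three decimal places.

Trapezoidal AUC_0→4.5 (oral tablet):
  [0→1.5]: (0.00+31.40)/2 × 1.5 = 23.55
  [1.5→1.75]: (31.40+31.63)/2 × 0.25 = 7.87875
  [1.75→2.25]: (31.63+30.85)/2 × 0.5 = 15.62
  [2.25→4.25]: (30.85+23.13)/2 × 2 = 53.98
  [4.25→4.5]: (23.13+22.16)/2 × 0.25 = 5.66125
  Sum = 106.69 mg/L·hr
Tail: C_last/k_e = 22.16/0.178 = 124.494
AUC_0→∞ (oral tablet) = 106.69 + 124.494 = 231.184 mg/L·hr
F = (AUC_ev/D_ev)/(AUC_iv/D_iv) = (231.184/250)/(266/100) = 0.924736/2.66 = 0.3476

F = 0.348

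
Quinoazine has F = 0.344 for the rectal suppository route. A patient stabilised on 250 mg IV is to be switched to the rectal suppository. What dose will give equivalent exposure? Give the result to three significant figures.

D_rectal = 727 mg

For equal systemic exposure: F × D_ev = D_iv
D_ev = D_iv / F = 250 / 0.344 = 726.744 mg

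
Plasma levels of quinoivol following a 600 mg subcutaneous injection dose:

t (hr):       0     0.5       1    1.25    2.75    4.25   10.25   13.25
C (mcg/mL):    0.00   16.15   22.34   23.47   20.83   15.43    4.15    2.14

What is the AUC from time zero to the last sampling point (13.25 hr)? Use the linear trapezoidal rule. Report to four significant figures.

AUC = 148.0 mcg/mL·hr

Trapezoidal AUC_0→13.25:
  [0→0.5]: (0.00+16.15)/2 × 0.5 = 4.0375
  [0.5→1]: (16.15+22.34)/2 × 0.5 = 9.6225
  [1→1.25]: (22.34+23.47)/2 × 0.25 = 5.72625
  [1.25→2.75]: (23.47+20.83)/2 × 1.5 = 33.225
  [2.75→4.25]: (20.83+15.43)/2 × 1.5 = 27.195
  [4.25→10.25]: (15.43+4.15)/2 × 6 = 58.74
  [10.25→13.25]: (4.15+2.14)/2 × 3 = 9.435
  Sum = 147.98125 mcg/mL·hr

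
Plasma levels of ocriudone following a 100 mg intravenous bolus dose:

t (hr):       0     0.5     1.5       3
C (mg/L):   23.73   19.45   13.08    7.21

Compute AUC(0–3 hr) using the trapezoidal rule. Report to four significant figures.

Trapezoidal AUC_0→3:
  [0→0.5]: (23.73+19.45)/2 × 0.5 = 10.795
  [0.5→1.5]: (19.45+13.08)/2 × 1 = 16.265
  [1.5→3]: (13.08+7.21)/2 × 1.5 = 15.2175
  Sum = 42.2775 mg/L·hr

AUC = 42.28 mg/L·hr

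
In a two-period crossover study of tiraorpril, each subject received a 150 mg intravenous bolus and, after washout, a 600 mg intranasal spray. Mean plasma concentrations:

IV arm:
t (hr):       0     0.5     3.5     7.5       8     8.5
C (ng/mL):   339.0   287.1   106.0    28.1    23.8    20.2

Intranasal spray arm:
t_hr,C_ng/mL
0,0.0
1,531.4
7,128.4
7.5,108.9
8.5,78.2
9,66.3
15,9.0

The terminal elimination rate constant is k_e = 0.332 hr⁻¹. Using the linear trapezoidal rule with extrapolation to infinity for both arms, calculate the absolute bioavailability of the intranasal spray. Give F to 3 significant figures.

F = 0.611

Trapezoidal AUC_0→8.5 (IV):
  [0→0.5]: (339.0+287.1)/2 × 0.5 = 156.525
  [0.5→3.5]: (287.1+106.0)/2 × 3 = 589.65
  [3.5→7.5]: (106.0+28.1)/2 × 4 = 268.2
  [7.5→8]: (28.1+23.8)/2 × 0.5 = 12.975
  [8→8.5]: (23.8+20.2)/2 × 0.5 = 11.0
  Sum = 1038.35 ng/mL·hr
IV tail: 20.2/0.332 = 60.843; AUC_iv,0→∞ = 1038.35 + 60.843 = 1099.193 ng/mL·hr
Trapezoidal AUC_0→15 (intranasal spray):
  [0→1]: (0.0+531.4)/2 × 1 = 265.7
  [1→7]: (531.4+128.4)/2 × 6 = 1979.4
  [7→7.5]: (128.4+108.9)/2 × 0.5 = 59.325
  [7.5→8.5]: (108.9+78.2)/2 × 1 = 93.55
  [8.5→9]: (78.2+66.3)/2 × 0.5 = 36.125
  [9→15]: (66.3+9.0)/2 × 6 = 225.9
  Sum = 2660.0 ng/mL·hr
intranasal spray tail: 9.0/0.332 = 27.108; AUC_ev,0→∞ = 2660.0 + 27.108 = 2687.108 ng/mL·hr
F = (AUC_ev/D_ev)/(AUC_iv/D_iv) = (2687.108/600)/(1099.193/150) = 4.47851/7.32795 = 0.6112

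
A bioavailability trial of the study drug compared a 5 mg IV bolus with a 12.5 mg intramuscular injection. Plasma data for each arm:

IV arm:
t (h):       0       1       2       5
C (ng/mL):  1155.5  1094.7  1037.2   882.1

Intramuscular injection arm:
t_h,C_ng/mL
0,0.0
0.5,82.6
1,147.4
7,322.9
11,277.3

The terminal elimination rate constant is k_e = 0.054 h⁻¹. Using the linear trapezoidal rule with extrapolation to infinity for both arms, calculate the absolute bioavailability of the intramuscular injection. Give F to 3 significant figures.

F = 0.146

Trapezoidal AUC_0→5 (IV):
  [0→1]: (1155.5+1094.7)/2 × 1 = 1125.1
  [1→2]: (1094.7+1037.2)/2 × 1 = 1065.95
  [2→5]: (1037.2+882.1)/2 × 3 = 2878.95
  Sum = 5070.0 ng/mL·h
IV tail: 882.1/0.054 = 16335.185; AUC_iv,0→∞ = 5070.0 + 16335.185 = 21405.185 ng/mL·h
Trapezoidal AUC_0→11 (intramuscular injection):
  [0→0.5]: (0.0+82.6)/2 × 0.5 = 20.65
  [0.5→1]: (82.6+147.4)/2 × 0.5 = 57.5
  [1→7]: (147.4+322.9)/2 × 6 = 1410.9
  [7→11]: (322.9+277.3)/2 × 4 = 1200.4
  Sum = 2689.45 ng/mL·h
intramuscular injection tail: 277.3/0.054 = 5135.185; AUC_ev,0→∞ = 2689.45 + 5135.185 = 7824.635 ng/mL·h
F = (AUC_ev/D_ev)/(AUC_iv/D_iv) = (7824.635/12.5)/(21405.185/5) = 625.9708/4281.037 = 0.1462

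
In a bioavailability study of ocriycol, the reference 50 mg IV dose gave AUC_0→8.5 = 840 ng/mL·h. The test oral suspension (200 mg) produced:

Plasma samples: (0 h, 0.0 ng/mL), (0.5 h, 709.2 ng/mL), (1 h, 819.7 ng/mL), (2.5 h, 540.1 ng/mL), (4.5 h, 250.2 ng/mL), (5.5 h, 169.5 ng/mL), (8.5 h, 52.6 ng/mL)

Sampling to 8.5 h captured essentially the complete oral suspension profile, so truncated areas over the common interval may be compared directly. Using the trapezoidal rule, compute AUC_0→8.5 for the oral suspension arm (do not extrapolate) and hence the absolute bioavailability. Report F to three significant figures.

Trapezoidal AUC_0→8.5 (oral suspension):
  [0→0.5]: (0.0+709.2)/2 × 0.5 = 177.3
  [0.5→1]: (709.2+819.7)/2 × 0.5 = 382.225
  [1→2.5]: (819.7+540.1)/2 × 1.5 = 1019.85
  [2.5→4.5]: (540.1+250.2)/2 × 2 = 790.3
  [4.5→5.5]: (250.2+169.5)/2 × 1 = 209.85
  [5.5→8.5]: (169.5+52.6)/2 × 3 = 333.15
  Sum = 2912.675 ng/mL·h
F = (AUC_ev/D_ev)/(AUC_iv/D_iv) = (2912.675/200)/(840/50) = 14.563375/16.8 = 0.8669

F = 0.867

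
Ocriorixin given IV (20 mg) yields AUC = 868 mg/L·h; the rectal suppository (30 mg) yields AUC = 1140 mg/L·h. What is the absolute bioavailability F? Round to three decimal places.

F = 0.876

F = (AUC_ev / D_ev) / (AUC_iv / D_iv)
  = (1140/30) / (868/20)
  = 38 / 43.4 = 0.8756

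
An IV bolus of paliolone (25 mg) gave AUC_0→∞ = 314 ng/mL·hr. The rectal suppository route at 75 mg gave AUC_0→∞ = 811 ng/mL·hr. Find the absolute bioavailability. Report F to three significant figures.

F = 0.861

F = (AUC_ev / D_ev) / (AUC_iv / D_iv)
  = (811/75) / (314/25)
  = 10.8133 / 12.56 = 0.8609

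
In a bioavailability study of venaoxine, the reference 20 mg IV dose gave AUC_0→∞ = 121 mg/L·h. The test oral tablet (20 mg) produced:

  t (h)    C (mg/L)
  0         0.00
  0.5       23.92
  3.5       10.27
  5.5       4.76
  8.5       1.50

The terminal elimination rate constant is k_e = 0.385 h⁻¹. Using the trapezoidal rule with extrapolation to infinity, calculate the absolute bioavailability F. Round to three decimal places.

Trapezoidal AUC_0→8.5 (oral tablet):
  [0→0.5]: (0.00+23.92)/2 × 0.5 = 5.98
  [0.5→3.5]: (23.92+10.27)/2 × 3 = 51.285
  [3.5→5.5]: (10.27+4.76)/2 × 2 = 15.03
  [5.5→8.5]: (4.76+1.50)/2 × 3 = 9.39
  Sum = 81.685 mg/L·h
Tail: C_last/k_e = 1.50/0.385 = 3.896
AUC_0→∞ (oral tablet) = 81.685 + 3.896 = 85.581 mg/L·h
F = (AUC_ev/D_ev)/(AUC_iv/D_iv) = (85.581/20)/(121/20) = 4.27905/6.05 = 0.7073

F = 0.707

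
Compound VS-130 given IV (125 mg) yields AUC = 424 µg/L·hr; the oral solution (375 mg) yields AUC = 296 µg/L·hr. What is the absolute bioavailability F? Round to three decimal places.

F = 0.233

F = (AUC_ev / D_ev) / (AUC_iv / D_iv)
  = (296/375) / (424/125)
  = 0.789333 / 3.392 = 0.2327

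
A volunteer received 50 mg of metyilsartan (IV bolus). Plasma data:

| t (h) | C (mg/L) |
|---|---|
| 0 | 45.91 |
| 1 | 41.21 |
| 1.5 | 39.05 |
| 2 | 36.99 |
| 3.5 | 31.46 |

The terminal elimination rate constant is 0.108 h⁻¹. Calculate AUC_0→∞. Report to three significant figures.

Trapezoidal AUC_0→3.5:
  [0→1]: (45.91+41.21)/2 × 1 = 43.56
  [1→1.5]: (41.21+39.05)/2 × 0.5 = 20.065
  [1.5→2]: (39.05+36.99)/2 × 0.5 = 19.01
  [2→3.5]: (36.99+31.46)/2 × 1.5 = 51.3375
  Sum = 133.9725 mg/L·h
Extrapolated tail: C_last / k_e = 31.46 / 0.108 = 291.296
AUC_0→∞ = 133.9725 + 291.296 = 425.2685 mg/L·h

AUC = 425 mg/L·h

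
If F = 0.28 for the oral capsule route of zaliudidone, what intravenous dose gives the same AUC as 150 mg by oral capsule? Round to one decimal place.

D_iv = 42.0 mg

Systemic exposure from an extravascular dose = F × D_ev, so the equivalent IV dose is F × D_ev.
D_iv = F × D_ev = 0.28 × 150 = 42 mg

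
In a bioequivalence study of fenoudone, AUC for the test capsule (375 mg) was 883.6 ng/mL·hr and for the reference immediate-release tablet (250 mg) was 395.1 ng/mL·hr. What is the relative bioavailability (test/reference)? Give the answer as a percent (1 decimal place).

F_rel = 149.1%

F_rel = (AUC_test/D_test) / (AUC_ref/D_ref)
      = (883.6/375) / (395.1/250)
      = 2.35627 / 1.5804 = 1.4909 = 149.09%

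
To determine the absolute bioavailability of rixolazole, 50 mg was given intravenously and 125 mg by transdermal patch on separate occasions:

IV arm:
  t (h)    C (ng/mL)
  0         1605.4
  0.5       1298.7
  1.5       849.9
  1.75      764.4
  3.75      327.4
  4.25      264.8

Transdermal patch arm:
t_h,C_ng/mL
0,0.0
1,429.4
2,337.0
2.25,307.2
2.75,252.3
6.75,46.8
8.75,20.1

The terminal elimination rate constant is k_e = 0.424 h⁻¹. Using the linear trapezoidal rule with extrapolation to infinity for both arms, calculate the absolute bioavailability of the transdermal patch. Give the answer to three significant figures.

F = 0.158

Trapezoidal AUC_0→4.25 (IV):
  [0→0.5]: (1605.4+1298.7)/2 × 0.5 = 726.025
  [0.5→1.5]: (1298.7+849.9)/2 × 1 = 1074.3
  [1.5→1.75]: (849.9+764.4)/2 × 0.25 = 201.7875
  [1.75→3.75]: (764.4+327.4)/2 × 2 = 1091.8
  [3.75→4.25]: (327.4+264.8)/2 × 0.5 = 148.05
  Sum = 3241.9625 ng/mL·h
IV tail: 264.8/0.424 = 624.528; AUC_iv,0→∞ = 3241.9625 + 624.528 = 3866.4905 ng/mL·h
Trapezoidal AUC_0→8.75 (transdermal patch):
  [0→1]: (0.0+429.4)/2 × 1 = 214.7
  [1→2]: (429.4+337.0)/2 × 1 = 383.2
  [2→2.25]: (337.0+307.2)/2 × 0.25 = 80.525
  [2.25→2.75]: (307.2+252.3)/2 × 0.5 = 139.875
  [2.75→6.75]: (252.3+46.8)/2 × 4 = 598.2
  [6.75→8.75]: (46.8+20.1)/2 × 2 = 66.9
  Sum = 1483.4 ng/mL·h
transdermal patch tail: 20.1/0.424 = 47.406; AUC_ev,0→∞ = 1483.4 + 47.406 = 1530.806 ng/mL·h
F = (AUC_ev/D_ev)/(AUC_iv/D_iv) = (1530.806/125)/(3866.4905/50) = 12.246448/77.32981 = 0.1584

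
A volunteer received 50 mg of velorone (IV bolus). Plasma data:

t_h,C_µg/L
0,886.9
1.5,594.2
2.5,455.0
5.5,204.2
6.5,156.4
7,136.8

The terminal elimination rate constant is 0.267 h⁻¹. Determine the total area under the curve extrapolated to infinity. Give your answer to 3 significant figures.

Trapezoidal AUC_0→7:
  [0→1.5]: (886.9+594.2)/2 × 1.5 = 1110.825
  [1.5→2.5]: (594.2+455.0)/2 × 1 = 524.6
  [2.5→5.5]: (455.0+204.2)/2 × 3 = 988.8
  [5.5→6.5]: (204.2+156.4)/2 × 1 = 180.3
  [6.5→7]: (156.4+136.8)/2 × 0.5 = 73.3
  Sum = 2877.825 µg/L·h
Extrapolated tail: C_last / k_e = 136.8 / 0.267 = 512.360
AUC_0→∞ = 2877.825 + 512.360 = 3390.185 µg/L·h

AUC = 3390 µg/L·h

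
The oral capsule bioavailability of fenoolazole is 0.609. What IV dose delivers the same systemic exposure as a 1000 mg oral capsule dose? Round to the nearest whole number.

D_iv = 609 mg

Systemic exposure from an extravascular dose = F × D_ev, so the equivalent IV dose is F × D_ev.
D_iv = F × D_ev = 0.609 × 1000 = 609 mg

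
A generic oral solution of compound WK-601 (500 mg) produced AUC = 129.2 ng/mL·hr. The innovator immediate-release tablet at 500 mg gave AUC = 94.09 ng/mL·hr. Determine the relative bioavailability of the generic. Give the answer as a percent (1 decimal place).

F_rel = (AUC_test/D_test) / (AUC_ref/D_ref)
      = (129.2/500) / (94.09/500)
      = 0.2584 / 0.18818 = 1.3732 = 137.32%

F_rel = 137.3%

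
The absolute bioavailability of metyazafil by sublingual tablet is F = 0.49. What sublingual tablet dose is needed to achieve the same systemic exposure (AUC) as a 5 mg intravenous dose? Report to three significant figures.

For equal systemic exposure: F × D_ev = D_iv
D_ev = D_iv / F = 5 / 0.49 = 10.2041 mg

D_sublingual = 10.2 mg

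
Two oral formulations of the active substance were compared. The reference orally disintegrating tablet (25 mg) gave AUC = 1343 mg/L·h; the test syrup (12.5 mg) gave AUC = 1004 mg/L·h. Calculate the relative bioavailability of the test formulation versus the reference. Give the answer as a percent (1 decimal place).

F_rel = 149.5%

F_rel = (AUC_test/D_test) / (AUC_ref/D_ref)
      = (1004/12.5) / (1343/25)
      = 80.32 / 53.72 = 1.4952 = 149.52%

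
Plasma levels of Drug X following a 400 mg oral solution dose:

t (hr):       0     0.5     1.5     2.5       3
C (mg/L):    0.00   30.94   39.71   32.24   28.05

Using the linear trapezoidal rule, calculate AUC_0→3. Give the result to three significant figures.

Trapezoidal AUC_0→3:
  [0→0.5]: (0.00+30.94)/2 × 0.5 = 7.735
  [0.5→1.5]: (30.94+39.71)/2 × 1 = 35.325
  [1.5→2.5]: (39.71+32.24)/2 × 1 = 35.975
  [2.5→3]: (32.24+28.05)/2 × 0.5 = 15.0725
  Sum = 94.1075 mg/L·hr

AUC = 94.1 mg/L·hr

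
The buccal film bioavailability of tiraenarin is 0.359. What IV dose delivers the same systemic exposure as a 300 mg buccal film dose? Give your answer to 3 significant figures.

Systemic exposure from an extravascular dose = F × D_ev, so the equivalent IV dose is F × D_ev.
D_iv = F × D_ev = 0.359 × 300 = 107.7 mg

D_iv = 108 mg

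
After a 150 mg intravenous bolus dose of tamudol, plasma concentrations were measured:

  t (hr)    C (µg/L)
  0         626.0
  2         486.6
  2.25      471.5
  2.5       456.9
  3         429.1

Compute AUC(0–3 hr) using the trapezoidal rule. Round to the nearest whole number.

AUC = 1570 µg/L·hr

Trapezoidal AUC_0→3:
  [0→2]: (626.0+486.6)/2 × 2 = 1112.6
  [2→2.25]: (486.6+471.5)/2 × 0.25 = 119.7625
  [2.25→2.5]: (471.5+456.9)/2 × 0.25 = 116.05
  [2.5→3]: (456.9+429.1)/2 × 0.5 = 221.5
  Sum = 1569.9125 µg/L·hr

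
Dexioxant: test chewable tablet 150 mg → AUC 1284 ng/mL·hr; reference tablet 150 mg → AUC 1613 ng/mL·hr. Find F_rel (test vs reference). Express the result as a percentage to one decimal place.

F_rel = 79.6%

F_rel = (AUC_test/D_test) / (AUC_ref/D_ref)
      = (1284/150) / (1613/150)
      = 8.56 / 10.7533 = 0.7960 = 79.60%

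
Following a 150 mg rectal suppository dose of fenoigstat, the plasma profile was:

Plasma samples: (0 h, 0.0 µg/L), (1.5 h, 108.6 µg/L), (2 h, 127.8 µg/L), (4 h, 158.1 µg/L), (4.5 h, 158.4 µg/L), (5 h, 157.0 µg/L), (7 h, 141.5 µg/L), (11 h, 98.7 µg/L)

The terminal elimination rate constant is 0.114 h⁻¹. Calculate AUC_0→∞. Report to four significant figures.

Trapezoidal AUC_0→11:
  [0→1.5]: (0.0+108.6)/2 × 1.5 = 81.45
  [1.5→2]: (108.6+127.8)/2 × 0.5 = 59.1
  [2→4]: (127.8+158.1)/2 × 2 = 285.9
  [4→4.5]: (158.1+158.4)/2 × 0.5 = 79.125
  [4.5→5]: (158.4+157.0)/2 × 0.5 = 78.85
  [5→7]: (157.0+141.5)/2 × 2 = 298.5
  [7→11]: (141.5+98.7)/2 × 4 = 480.4
  Sum = 1363.325 µg/L·h
Extrapolated tail: C_last / k_e = 98.7 / 0.114 = 865.789
AUC_0→∞ = 1363.325 + 865.789 = 2229.114 µg/L·h

AUC = 2229 µg/L·h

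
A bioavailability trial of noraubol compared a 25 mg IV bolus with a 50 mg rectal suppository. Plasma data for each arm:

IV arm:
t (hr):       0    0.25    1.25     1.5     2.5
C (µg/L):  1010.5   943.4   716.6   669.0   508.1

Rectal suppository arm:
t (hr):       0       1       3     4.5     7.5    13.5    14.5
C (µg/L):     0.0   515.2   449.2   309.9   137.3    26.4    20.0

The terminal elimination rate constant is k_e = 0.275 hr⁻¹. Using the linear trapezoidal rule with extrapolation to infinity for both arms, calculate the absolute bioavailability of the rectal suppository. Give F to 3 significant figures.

F = 0.414

Trapezoidal AUC_0→2.5 (IV):
  [0→0.25]: (1010.5+943.4)/2 × 0.25 = 244.2375
  [0.25→1.25]: (943.4+716.6)/2 × 1 = 830.0
  [1.25→1.5]: (716.6+669.0)/2 × 0.25 = 173.2
  [1.5→2.5]: (669.0+508.1)/2 × 1 = 588.55
  Sum = 1835.9875 µg/L·hr
IV tail: 508.1/0.275 = 1847.636; AUC_iv,0→∞ = 1835.9875 + 1847.636 = 3683.6235 µg/L·hr
Trapezoidal AUC_0→14.5 (rectal suppository):
  [0→1]: (0.0+515.2)/2 × 1 = 257.6
  [1→3]: (515.2+449.2)/2 × 2 = 964.4
  [3→4.5]: (449.2+309.9)/2 × 1.5 = 569.325
  [4.5→7.5]: (309.9+137.3)/2 × 3 = 670.8
  [7.5→13.5]: (137.3+26.4)/2 × 6 = 491.1
  [13.5→14.5]: (26.4+20.0)/2 × 1 = 23.2
  Sum = 2976.425 µg/L·hr
rectal suppository tail: 20.0/0.275 = 72.727; AUC_ev,0→∞ = 2976.425 + 72.727 = 3049.152 µg/L·hr
F = (AUC_ev/D_ev)/(AUC_iv/D_iv) = (3049.152/50)/(3683.6235/25) = 60.98304/147.34494 = 0.4139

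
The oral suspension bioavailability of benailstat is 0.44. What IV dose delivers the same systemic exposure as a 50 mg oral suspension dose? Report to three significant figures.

Systemic exposure from an extravascular dose = F × D_ev, so the equivalent IV dose is F × D_ev.
D_iv = F × D_ev = 0.44 × 50 = 22 mg

D_iv = 22.0 mg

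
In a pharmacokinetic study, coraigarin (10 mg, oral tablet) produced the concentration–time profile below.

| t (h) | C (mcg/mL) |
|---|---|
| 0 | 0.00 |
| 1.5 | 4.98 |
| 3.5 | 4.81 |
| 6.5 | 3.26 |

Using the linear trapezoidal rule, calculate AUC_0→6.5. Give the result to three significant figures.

Trapezoidal AUC_0→6.5:
  [0→1.5]: (0.00+4.98)/2 × 1.5 = 3.735
  [1.5→3.5]: (4.98+4.81)/2 × 2 = 9.79
  [3.5→6.5]: (4.81+3.26)/2 × 3 = 12.105
  Sum = 25.63 mcg/mL·h

AUC = 25.6 mcg/mL·h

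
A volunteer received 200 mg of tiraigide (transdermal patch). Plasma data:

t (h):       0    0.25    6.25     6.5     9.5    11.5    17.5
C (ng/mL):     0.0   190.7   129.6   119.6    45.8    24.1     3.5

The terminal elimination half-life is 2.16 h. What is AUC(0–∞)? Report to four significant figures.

Trapezoidal AUC_0→17.5:
  [0→0.25]: (0.0+190.7)/2 × 0.25 = 23.8375
  [0.25→6.25]: (190.7+129.6)/2 × 6 = 960.9
  [6.25→6.5]: (129.6+119.6)/2 × 0.25 = 31.15
  [6.5→9.5]: (119.6+45.8)/2 × 3 = 248.1
  [9.5→11.5]: (45.8+24.1)/2 × 2 = 69.9
  [11.5→17.5]: (24.1+3.5)/2 × 6 = 82.8
  Sum = 1416.6875 ng/mL·h
k_e = ln2 / t½ = 0.693147 / 2.16 = 0.3209 h^-1
Extrapolated tail: C_last / k_e = 3.5 / 0.3209 = 10.907
AUC_0→∞ = 1416.6875 + 10.907 = 1427.5945 ng/mL·h

AUC = 1428 ng/mL·h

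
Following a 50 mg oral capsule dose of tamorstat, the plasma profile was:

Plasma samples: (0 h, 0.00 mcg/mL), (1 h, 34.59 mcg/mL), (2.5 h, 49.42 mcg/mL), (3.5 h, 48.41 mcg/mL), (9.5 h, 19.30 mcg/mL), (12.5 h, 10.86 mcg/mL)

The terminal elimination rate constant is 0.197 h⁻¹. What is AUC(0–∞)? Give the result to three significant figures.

Trapezoidal AUC_0→12.5:
  [0→1]: (0.00+34.59)/2 × 1 = 17.295
  [1→2.5]: (34.59+49.42)/2 × 1.5 = 63.0075
  [2.5→3.5]: (49.42+48.41)/2 × 1 = 48.915
  [3.5→9.5]: (48.41+19.30)/2 × 6 = 203.13
  [9.5→12.5]: (19.30+10.86)/2 × 3 = 45.24
  Sum = 377.5875 mcg/mL·h
Extrapolated tail: C_last / k_e = 10.86 / 0.197 = 55.127
AUC_0→∞ = 377.5875 + 55.127 = 432.7145 mcg/mL·h

AUC = 433 mcg/mL·h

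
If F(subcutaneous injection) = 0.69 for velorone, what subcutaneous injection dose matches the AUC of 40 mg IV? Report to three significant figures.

For equal systemic exposure: F × D_ev = D_iv
D_ev = D_iv / F = 40 / 0.69 = 57.971 mg

D_subcutaneous = 58.0 mg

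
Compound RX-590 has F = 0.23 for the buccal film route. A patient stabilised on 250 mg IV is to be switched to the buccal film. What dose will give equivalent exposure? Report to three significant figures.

For equal systemic exposure: F × D_ev = D_iv
D_ev = D_iv / F = 250 / 0.23 = 1086.96 mg

D_buccal = 1090 mg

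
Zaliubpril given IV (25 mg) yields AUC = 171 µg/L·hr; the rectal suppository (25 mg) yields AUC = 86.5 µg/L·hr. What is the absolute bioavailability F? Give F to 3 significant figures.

F = (AUC_ev / D_ev) / (AUC_iv / D_iv)
  = (86.5/25) / (171/25)
  = 3.46 / 6.84 = 0.5058

F = 0.506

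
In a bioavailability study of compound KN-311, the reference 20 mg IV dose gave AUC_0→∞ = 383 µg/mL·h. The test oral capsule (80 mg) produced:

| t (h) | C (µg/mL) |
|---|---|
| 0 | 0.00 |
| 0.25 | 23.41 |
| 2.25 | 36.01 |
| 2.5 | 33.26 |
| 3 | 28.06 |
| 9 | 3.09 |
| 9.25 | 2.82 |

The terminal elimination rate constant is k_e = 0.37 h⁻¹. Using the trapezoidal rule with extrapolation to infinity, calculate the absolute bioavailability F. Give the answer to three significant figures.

Trapezoidal AUC_0→9.25 (oral capsule):
  [0→0.25]: (0.00+23.41)/2 × 0.25 = 2.92625
  [0.25→2.25]: (23.41+36.01)/2 × 2 = 59.42
  [2.25→2.5]: (36.01+33.26)/2 × 0.25 = 8.65875
  [2.5→3]: (33.26+28.06)/2 × 0.5 = 15.33
  [3→9]: (28.06+3.09)/2 × 6 = 93.45
  [9→9.25]: (3.09+2.82)/2 × 0.25 = 0.73875
  Sum = 180.52375 µg/mL·h
Tail: C_last/k_e = 2.82/0.37 = 7.622
AUC_0→∞ (oral capsule) = 180.52375 + 7.622 = 188.14575 µg/mL·h
F = (AUC_ev/D_ev)/(AUC_iv/D_iv) = (188.14575/80)/(383/20) = 2.35182/19.15 = 0.1228

F = 0.123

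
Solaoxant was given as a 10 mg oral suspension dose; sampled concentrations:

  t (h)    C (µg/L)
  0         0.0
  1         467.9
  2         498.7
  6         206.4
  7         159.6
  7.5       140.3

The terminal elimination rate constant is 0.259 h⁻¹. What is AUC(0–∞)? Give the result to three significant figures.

Trapezoidal AUC_0→7.5:
  [0→1]: (0.0+467.9)/2 × 1 = 233.95
  [1→2]: (467.9+498.7)/2 × 1 = 483.3
  [2→6]: (498.7+206.4)/2 × 4 = 1410.2
  [6→7]: (206.4+159.6)/2 × 1 = 183.0
  [7→7.5]: (159.6+140.3)/2 × 0.5 = 74.975
  Sum = 2385.425 µg/L·h
Extrapolated tail: C_last / k_e = 140.3 / 0.259 = 541.699
AUC_0→∞ = 2385.425 + 541.699 = 2927.124 µg/L·h

AUC = 2930 µg/L·h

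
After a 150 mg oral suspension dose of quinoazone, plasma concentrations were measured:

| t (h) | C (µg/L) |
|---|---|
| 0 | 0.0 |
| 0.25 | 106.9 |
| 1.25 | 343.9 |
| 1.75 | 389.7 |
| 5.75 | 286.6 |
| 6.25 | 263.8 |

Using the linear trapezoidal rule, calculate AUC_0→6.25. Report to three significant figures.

AUC = 1910 µg/L·h

Trapezoidal AUC_0→6.25:
  [0→0.25]: (0.0+106.9)/2 × 0.25 = 13.3625
  [0.25→1.25]: (106.9+343.9)/2 × 1 = 225.4
  [1.25→1.75]: (343.9+389.7)/2 × 0.5 = 183.4
  [1.75→5.75]: (389.7+286.6)/2 × 4 = 1352.6
  [5.75→6.25]: (286.6+263.8)/2 × 0.5 = 137.6
  Sum = 1912.3625 µg/L·h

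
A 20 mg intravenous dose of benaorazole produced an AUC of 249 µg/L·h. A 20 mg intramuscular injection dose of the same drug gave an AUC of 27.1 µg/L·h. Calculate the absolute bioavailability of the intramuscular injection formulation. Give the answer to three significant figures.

F = 0.109

F = (AUC_ev / D_ev) / (AUC_iv / D_iv)
  = (27.1/20) / (249/20)
  = 1.355 / 12.45 = 0.1088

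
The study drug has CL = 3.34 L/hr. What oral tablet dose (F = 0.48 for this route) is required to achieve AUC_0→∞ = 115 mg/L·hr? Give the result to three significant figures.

Dose = 800 mg

Dose = CL × AUC_0→∞ / F
     = 3.34 × 115 / 0.48 = 800.208 mg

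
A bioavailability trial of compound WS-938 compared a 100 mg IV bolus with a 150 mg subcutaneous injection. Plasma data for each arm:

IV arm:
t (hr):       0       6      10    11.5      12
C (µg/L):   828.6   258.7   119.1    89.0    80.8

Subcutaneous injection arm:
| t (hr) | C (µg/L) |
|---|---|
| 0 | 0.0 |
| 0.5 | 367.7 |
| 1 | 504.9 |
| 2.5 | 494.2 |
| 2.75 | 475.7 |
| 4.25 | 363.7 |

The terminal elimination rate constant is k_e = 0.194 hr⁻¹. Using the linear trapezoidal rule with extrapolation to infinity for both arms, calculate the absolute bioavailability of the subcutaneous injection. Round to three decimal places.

F = 0.530

Trapezoidal AUC_0→12 (IV):
  [0→6]: (828.6+258.7)/2 × 6 = 3261.9
  [6→10]: (258.7+119.1)/2 × 4 = 755.6
  [10→11.5]: (119.1+89.0)/2 × 1.5 = 156.075
  [11.5→12]: (89.0+80.8)/2 × 0.5 = 42.45
  Sum = 4216.025 µg/L·hr
IV tail: 80.8/0.194 = 416.495; AUC_iv,0→∞ = 4216.025 + 416.495 = 4632.52 µg/L·hr
Trapezoidal AUC_0→4.25 (subcutaneous injection):
  [0→0.5]: (0.0+367.7)/2 × 0.5 = 91.925
  [0.5→1]: (367.7+504.9)/2 × 0.5 = 218.15
  [1→2.5]: (504.9+494.2)/2 × 1.5 = 749.325
  [2.5→2.75]: (494.2+475.7)/2 × 0.25 = 121.2375
  [2.75→4.25]: (475.7+363.7)/2 × 1.5 = 629.55
  Sum = 1810.1875 µg/L·hr
subcutaneous injection tail: 363.7/0.194 = 1874.742; AUC_ev,0→∞ = 1810.1875 + 1874.742 = 3684.9295 µg/L·hr
F = (AUC_ev/D_ev)/(AUC_iv/D_iv) = (3684.9295/150)/(4632.52/100) = 24.5662/46.3252 = 0.5303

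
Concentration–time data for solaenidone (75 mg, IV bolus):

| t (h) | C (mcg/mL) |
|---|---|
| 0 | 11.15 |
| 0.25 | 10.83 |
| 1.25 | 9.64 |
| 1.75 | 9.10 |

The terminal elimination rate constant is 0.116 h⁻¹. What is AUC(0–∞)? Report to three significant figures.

Trapezoidal AUC_0→1.75:
  [0→0.25]: (11.15+10.83)/2 × 0.25 = 2.7475
  [0.25→1.25]: (10.83+9.64)/2 × 1 = 10.235
  [1.25→1.75]: (9.64+9.10)/2 × 0.5 = 4.685
  Sum = 17.6675 mcg/mL·h
Extrapolated tail: C_last / k_e = 9.10 / 0.116 = 78.448
AUC_0→∞ = 17.6675 + 78.448 = 96.1155 mcg/mL·h

AUC = 96.1 mcg/mL·h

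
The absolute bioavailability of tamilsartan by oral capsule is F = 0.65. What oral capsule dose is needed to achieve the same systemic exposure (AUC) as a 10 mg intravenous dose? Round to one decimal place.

For equal systemic exposure: F × D_ev = D_iv
D_ev = D_iv / F = 10 / 0.65 = 15.3846 mg

D_oral = 15.4 mg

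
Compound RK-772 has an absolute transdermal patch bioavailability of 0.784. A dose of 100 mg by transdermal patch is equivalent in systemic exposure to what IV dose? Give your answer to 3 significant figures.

Systemic exposure from an extravascular dose = F × D_ev, so the equivalent IV dose is F × D_ev.
D_iv = F × D_ev = 0.784 × 100 = 78.4 mg

D_iv = 78.4 mg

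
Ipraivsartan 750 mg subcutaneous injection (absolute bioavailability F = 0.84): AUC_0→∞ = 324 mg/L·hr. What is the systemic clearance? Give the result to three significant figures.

CL = F × Dose / AUC_0→∞
   = 0.84 × 750 / 324 = 1.94444 L/hr

CL = 1.94 L/hr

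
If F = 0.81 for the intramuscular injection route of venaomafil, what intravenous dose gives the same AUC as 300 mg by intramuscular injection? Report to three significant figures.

Systemic exposure from an extravascular dose = F × D_ev, so the equivalent IV dose is F × D_ev.
D_iv = F × D_ev = 0.81 × 300 = 243 mg

D_iv = 243 mg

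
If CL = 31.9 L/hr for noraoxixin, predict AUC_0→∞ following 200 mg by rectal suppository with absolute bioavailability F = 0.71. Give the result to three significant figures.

AUC_0→∞ = F × Dose / CL
        = 0.71 × 200 / 31.9 = 4.45141 mg/L·hr

AUC = 4.45 mg/L·hr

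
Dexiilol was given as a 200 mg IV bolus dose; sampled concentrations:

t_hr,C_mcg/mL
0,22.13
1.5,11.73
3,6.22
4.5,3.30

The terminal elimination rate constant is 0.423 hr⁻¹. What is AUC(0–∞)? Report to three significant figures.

AUC = 53.8 mcg/mL·hr

Trapezoidal AUC_0→4.5:
  [0→1.5]: (22.13+11.73)/2 × 1.5 = 25.395
  [1.5→3]: (11.73+6.22)/2 × 1.5 = 13.4625
  [3→4.5]: (6.22+3.30)/2 × 1.5 = 7.14
  Sum = 45.9975 mcg/mL·hr
Extrapolated tail: C_last / k_e = 3.30 / 0.423 = 7.801
AUC_0→∞ = 45.9975 + 7.801 = 53.7985 mcg/mL·hr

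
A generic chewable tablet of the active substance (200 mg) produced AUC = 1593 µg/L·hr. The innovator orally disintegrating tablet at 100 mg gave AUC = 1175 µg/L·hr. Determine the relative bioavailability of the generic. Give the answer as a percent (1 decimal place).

F_rel = 67.8%

F_rel = (AUC_test/D_test) / (AUC_ref/D_ref)
      = (1593/200) / (1175/100)
      = 7.965 / 11.75 = 0.6779 = 67.79%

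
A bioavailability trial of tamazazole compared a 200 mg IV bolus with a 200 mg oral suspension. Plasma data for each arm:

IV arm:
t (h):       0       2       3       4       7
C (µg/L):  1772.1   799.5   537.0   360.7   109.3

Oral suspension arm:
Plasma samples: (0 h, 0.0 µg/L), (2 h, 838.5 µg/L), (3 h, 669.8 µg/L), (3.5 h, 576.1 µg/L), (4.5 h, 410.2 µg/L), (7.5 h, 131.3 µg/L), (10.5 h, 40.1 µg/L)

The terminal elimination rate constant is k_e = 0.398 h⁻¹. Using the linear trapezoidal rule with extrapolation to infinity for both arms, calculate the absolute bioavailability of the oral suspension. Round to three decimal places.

Trapezoidal AUC_0→7 (IV):
  [0→2]: (1772.1+799.5)/2 × 2 = 2571.6
  [2→3]: (799.5+537.0)/2 × 1 = 668.25
  [3→4]: (537.0+360.7)/2 × 1 = 448.85
  [4→7]: (360.7+109.3)/2 × 3 = 705.0
  Sum = 4393.7 µg/L·h
IV tail: 109.3/0.398 = 274.623; AUC_iv,0→∞ = 4393.7 + 274.623 = 4668.323 µg/L·h
Trapezoidal AUC_0→10.5 (oral suspension):
  [0→2]: (0.0+838.5)/2 × 2 = 838.5
  [2→3]: (838.5+669.8)/2 × 1 = 754.15
  [3→3.5]: (669.8+576.1)/2 × 0.5 = 311.475
  [3.5→4.5]: (576.1+410.2)/2 × 1 = 493.15
  [4.5→7.5]: (410.2+131.3)/2 × 3 = 812.25
  [7.5→10.5]: (131.3+40.1)/2 × 3 = 257.1
  Sum = 3466.625 µg/L·h
oral suspension tail: 40.1/0.398 = 100.754; AUC_ev,0→∞ = 3466.625 + 100.754 = 3567.379 µg/L·h
F = (AUC_ev/D_ev)/(AUC_iv/D_iv) = (3567.379/200)/(4668.323/200) = 17.836895/23.341615 = 0.7642

F = 0.764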